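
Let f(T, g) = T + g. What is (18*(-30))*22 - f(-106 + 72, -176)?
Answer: -11670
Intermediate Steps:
(18*(-30))*22 - f(-106 + 72, -176) = (18*(-30))*22 - ((-106 + 72) - 176) = -540*22 - (-34 - 176) = -11880 - 1*(-210) = -11880 + 210 = -11670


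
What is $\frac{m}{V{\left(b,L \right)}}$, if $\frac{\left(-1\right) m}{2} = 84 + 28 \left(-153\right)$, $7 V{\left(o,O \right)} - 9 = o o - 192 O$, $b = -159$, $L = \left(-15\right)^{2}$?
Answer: $- \frac{1960}{597} \approx -3.2831$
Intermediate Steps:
$L = 225$
$V{\left(o,O \right)} = \frac{9}{7} - \frac{192 O}{7} + \frac{o^{2}}{7}$ ($V{\left(o,O \right)} = \frac{9}{7} + \frac{o o - 192 O}{7} = \frac{9}{7} + \frac{o^{2} - 192 O}{7} = \frac{9}{7} - \left(- \frac{o^{2}}{7} + \frac{192 O}{7}\right) = \frac{9}{7} - \frac{192 O}{7} + \frac{o^{2}}{7}$)
$m = 8400$ ($m = - 2 \left(84 + 28 \left(-153\right)\right) = - 2 \left(84 - 4284\right) = \left(-2\right) \left(-4200\right) = 8400$)
$\frac{m}{V{\left(b,L \right)}} = \frac{8400}{\frac{9}{7} - \frac{43200}{7} + \frac{\left(-159\right)^{2}}{7}} = \frac{8400}{\frac{9}{7} - \frac{43200}{7} + \frac{1}{7} \cdot 25281} = \frac{8400}{\frac{9}{7} - \frac{43200}{7} + \frac{25281}{7}} = \frac{8400}{- \frac{17910}{7}} = 8400 \left(- \frac{7}{17910}\right) = - \frac{1960}{597}$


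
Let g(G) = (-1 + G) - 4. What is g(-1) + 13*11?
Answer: 137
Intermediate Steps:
g(G) = -5 + G
g(-1) + 13*11 = (-5 - 1) + 13*11 = -6 + 143 = 137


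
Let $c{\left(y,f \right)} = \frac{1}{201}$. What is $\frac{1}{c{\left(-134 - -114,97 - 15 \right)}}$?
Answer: $201$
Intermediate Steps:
$c{\left(y,f \right)} = \frac{1}{201}$
$\frac{1}{c{\left(-134 - -114,97 - 15 \right)}} = \frac{1}{\frac{1}{201}} = 201$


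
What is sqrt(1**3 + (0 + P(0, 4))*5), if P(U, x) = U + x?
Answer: sqrt(21) ≈ 4.5826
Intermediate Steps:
sqrt(1**3 + (0 + P(0, 4))*5) = sqrt(1**3 + (0 + (0 + 4))*5) = sqrt(1 + (0 + 4)*5) = sqrt(1 + 4*5) = sqrt(1 + 20) = sqrt(21)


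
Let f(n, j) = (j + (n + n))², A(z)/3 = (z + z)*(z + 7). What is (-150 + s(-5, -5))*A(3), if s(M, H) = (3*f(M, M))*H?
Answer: -634500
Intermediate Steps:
A(z) = 6*z*(7 + z) (A(z) = 3*((z + z)*(z + 7)) = 3*((2*z)*(7 + z)) = 3*(2*z*(7 + z)) = 6*z*(7 + z))
f(n, j) = (j + 2*n)²
s(M, H) = 27*H*M² (s(M, H) = (3*(M + 2*M)²)*H = (3*(3*M)²)*H = (3*(9*M²))*H = (27*M²)*H = 27*H*M²)
(-150 + s(-5, -5))*A(3) = (-150 + 27*(-5)*(-5)²)*(6*3*(7 + 3)) = (-150 + 27*(-5)*25)*(6*3*10) = (-150 - 3375)*180 = -3525*180 = -634500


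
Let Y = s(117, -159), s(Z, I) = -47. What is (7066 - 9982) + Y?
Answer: -2963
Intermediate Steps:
Y = -47
(7066 - 9982) + Y = (7066 - 9982) - 47 = -2916 - 47 = -2963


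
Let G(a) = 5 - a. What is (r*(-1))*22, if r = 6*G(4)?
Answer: -132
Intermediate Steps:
r = 6 (r = 6*(5 - 1*4) = 6*(5 - 4) = 6*1 = 6)
(r*(-1))*22 = (6*(-1))*22 = -6*22 = -132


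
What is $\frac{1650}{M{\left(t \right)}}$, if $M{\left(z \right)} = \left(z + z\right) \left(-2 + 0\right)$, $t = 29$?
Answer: $- \frac{825}{58} \approx -14.224$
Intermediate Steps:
$M{\left(z \right)} = - 4 z$ ($M{\left(z \right)} = 2 z \left(-2\right) = - 4 z$)
$\frac{1650}{M{\left(t \right)}} = \frac{1650}{\left(-4\right) 29} = \frac{1650}{-116} = 1650 \left(- \frac{1}{116}\right) = - \frac{825}{58}$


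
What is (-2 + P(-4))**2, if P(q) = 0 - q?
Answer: 4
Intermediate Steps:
P(q) = -q
(-2 + P(-4))**2 = (-2 - 1*(-4))**2 = (-2 + 4)**2 = 2**2 = 4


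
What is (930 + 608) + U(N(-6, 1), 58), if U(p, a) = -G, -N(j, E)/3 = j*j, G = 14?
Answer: 1524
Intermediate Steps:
N(j, E) = -3*j² (N(j, E) = -3*j*j = -3*j²)
U(p, a) = -14 (U(p, a) = -1*14 = -14)
(930 + 608) + U(N(-6, 1), 58) = (930 + 608) - 14 = 1538 - 14 = 1524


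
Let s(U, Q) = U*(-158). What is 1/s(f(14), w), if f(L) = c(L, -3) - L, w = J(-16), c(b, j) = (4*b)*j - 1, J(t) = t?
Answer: 1/28914 ≈ 3.4585e-5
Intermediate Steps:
c(b, j) = -1 + 4*b*j (c(b, j) = 4*b*j - 1 = -1 + 4*b*j)
w = -16
f(L) = -1 - 13*L (f(L) = (-1 + 4*L*(-3)) - L = (-1 - 12*L) - L = -1 - 13*L)
s(U, Q) = -158*U
1/s(f(14), w) = 1/(-158*(-1 - 13*14)) = 1/(-158*(-1 - 182)) = 1/(-158*(-183)) = 1/28914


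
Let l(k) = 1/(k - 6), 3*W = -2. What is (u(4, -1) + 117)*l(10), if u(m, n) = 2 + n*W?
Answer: 359/12 ≈ 29.917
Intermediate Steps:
W = -⅔ (W = (⅓)*(-2) = -⅔ ≈ -0.66667)
u(m, n) = 2 - 2*n/3 (u(m, n) = 2 + n*(-⅔) = 2 - 2*n/3)
l(k) = 1/(-6 + k)
(u(4, -1) + 117)*l(10) = ((2 - ⅔*(-1)) + 117)/(-6 + 10) = ((2 + ⅔) + 117)/4 = (8/3 + 117)*(¼) = (359/3)*(¼) = 359/12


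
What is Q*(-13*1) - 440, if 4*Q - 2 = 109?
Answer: -3203/4 ≈ -800.75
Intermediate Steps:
Q = 111/4 (Q = ½ + (¼)*109 = ½ + 109/4 = 111/4 ≈ 27.750)
Q*(-13*1) - 440 = 111*(-13*1)/4 - 440 = (111/4)*(-13) - 440 = -1443/4 - 440 = -3203/4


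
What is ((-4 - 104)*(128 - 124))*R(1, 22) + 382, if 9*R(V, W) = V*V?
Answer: 334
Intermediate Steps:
R(V, W) = V**2/9 (R(V, W) = (V*V)/9 = V**2/9)
((-4 - 104)*(128 - 124))*R(1, 22) + 382 = ((-4 - 104)*(128 - 124))*((1/9)*1**2) + 382 = (-108*4)*((1/9)*1) + 382 = -432*1/9 + 382 = -48 + 382 = 334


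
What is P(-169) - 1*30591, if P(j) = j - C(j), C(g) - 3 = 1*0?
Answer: -30763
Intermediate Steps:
C(g) = 3 (C(g) = 3 + 1*0 = 3 + 0 = 3)
P(j) = -3 + j (P(j) = j - 1*3 = j - 3 = -3 + j)
P(-169) - 1*30591 = (-3 - 169) - 1*30591 = -172 - 30591 = -30763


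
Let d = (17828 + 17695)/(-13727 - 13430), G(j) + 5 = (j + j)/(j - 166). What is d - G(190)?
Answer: -1978343/162942 ≈ -12.141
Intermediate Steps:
G(j) = -5 + 2*j/(-166 + j) (G(j) = -5 + (j + j)/(j - 166) = -5 + (2*j)/(-166 + j) = -5 + 2*j/(-166 + j))
d = -35523/27157 (d = 35523/(-27157) = 35523*(-1/27157) = -35523/27157 ≈ -1.3081)
d - G(190) = -35523/27157 - (830 - 3*190)/(-166 + 190) = -35523/27157 - (830 - 570)/24 = -35523/27157 - 260/24 = -35523/27157 - 1*65/6 = -35523/27157 - 65/6 = -1978343/162942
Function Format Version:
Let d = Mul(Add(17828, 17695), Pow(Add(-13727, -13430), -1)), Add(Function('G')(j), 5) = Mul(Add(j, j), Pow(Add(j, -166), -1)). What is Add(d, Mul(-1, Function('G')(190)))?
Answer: Rational(-1978343, 162942) ≈ -12.141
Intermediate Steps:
Function('G')(j) = Add(-5, Mul(2, j, Pow(Add(-166, j), -1))) (Function('G')(j) = Add(-5, Mul(Add(j, j), Pow(Add(j, -166), -1))) = Add(-5, Mul(Mul(2, j), Pow(Add(-166, j), -1))) = Add(-5, Mul(2, j, Pow(Add(-166, j), -1))))
d = Rational(-35523, 27157) (d = Mul(35523, Pow(-27157, -1)) = Mul(35523, Rational(-1, 27157)) = Rational(-35523, 27157) ≈ -1.3081)
Add(d, Mul(-1, Function('G')(190))) = Add(Rational(-35523, 27157), Mul(-1, Mul(Pow(Add(-166, 190), -1), Add(830, Mul(-3, 190))))) = Add(Rational(-35523, 27157), Mul(-1, Mul(Pow(24, -1), Add(830, -570)))) = Add(Rational(-35523, 27157), Mul(-1, Mul(Rational(1, 24), 260))) = Add(Rational(-35523, 27157), Mul(-1, Rational(65, 6))) = Add(Rational(-35523, 27157), Rational(-65, 6)) = Rational(-1978343, 162942)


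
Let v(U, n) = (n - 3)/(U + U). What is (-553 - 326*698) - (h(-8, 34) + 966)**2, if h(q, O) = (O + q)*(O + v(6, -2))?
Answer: -129982861/36 ≈ -3.6106e+6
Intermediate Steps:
v(U, n) = (-3 + n)/(2*U) (v(U, n) = (-3 + n)/((2*U)) = (-3 + n)*(1/(2*U)) = (-3 + n)/(2*U))
h(q, O) = (-5/12 + O)*(O + q) (h(q, O) = (O + q)*(O + (1/2)*(-3 - 2)/6) = (O + q)*(O + (1/2)*(1/6)*(-5)) = (O + q)*(O - 5/12) = (O + q)*(-5/12 + O) = (-5/12 + O)*(O + q))
(-553 - 326*698) - (h(-8, 34) + 966)**2 = (-553 - 326*698) - ((34**2 - 5/12*34 - 5/12*(-8) + 34*(-8)) + 966)**2 = (-553 - 227548) - ((1156 - 85/6 + 10/3 - 272) + 966)**2 = -228101 - (5239/6 + 966)**2 = -228101 - (11035/6)**2 = -228101 - 1*121771225/36 = -228101 - 121771225/36 = -129982861/36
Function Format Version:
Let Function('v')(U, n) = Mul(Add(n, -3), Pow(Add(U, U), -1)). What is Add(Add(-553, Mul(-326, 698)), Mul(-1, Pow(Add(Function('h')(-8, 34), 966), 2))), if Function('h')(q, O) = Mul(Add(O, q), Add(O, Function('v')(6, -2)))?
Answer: Rational(-129982861, 36) ≈ -3.6106e+6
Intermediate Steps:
Function('v')(U, n) = Mul(Rational(1, 2), Pow(U, -1), Add(-3, n)) (Function('v')(U, n) = Mul(Add(-3, n), Pow(Mul(2, U), -1)) = Mul(Add(-3, n), Mul(Rational(1, 2), Pow(U, -1))) = Mul(Rational(1, 2), Pow(U, -1), Add(-3, n)))
Function('h')(q, O) = Mul(Add(Rational(-5, 12), O), Add(O, q)) (Function('h')(q, O) = Mul(Add(O, q), Add(O, Mul(Rational(1, 2), Pow(6, -1), Add(-3, -2)))) = Mul(Add(O, q), Add(O, Mul(Rational(1, 2), Rational(1, 6), -5))) = Mul(Add(O, q), Add(O, Rational(-5, 12))) = Mul(Add(O, q), Add(Rational(-5, 12), O)) = Mul(Add(Rational(-5, 12), O), Add(O, q)))
Add(Add(-553, Mul(-326, 698)), Mul(-1, Pow(Add(Function('h')(-8, 34), 966), 2))) = Add(Add(-553, Mul(-326, 698)), Mul(-1, Pow(Add(Add(Pow(34, 2), Mul(Rational(-5, 12), 34), Mul(Rational(-5, 12), -8), Mul(34, -8)), 966), 2))) = Add(Add(-553, -227548), Mul(-1, Pow(Add(Add(1156, Rational(-85, 6), Rational(10, 3), -272), 966), 2))) = Add(-228101, Mul(-1, Pow(Add(Rational(5239, 6), 966), 2))) = Add(-228101, Mul(-1, Pow(Rational(11035, 6), 2))) = Add(-228101, Mul(-1, Rational(121771225, 36))) = Add(-228101, Rational(-121771225, 36)) = Rational(-129982861, 36)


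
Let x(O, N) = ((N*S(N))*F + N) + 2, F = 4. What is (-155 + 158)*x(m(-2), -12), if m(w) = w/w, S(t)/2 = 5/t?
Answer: 90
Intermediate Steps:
S(t) = 10/t (S(t) = 2*(5/t) = 10/t)
m(w) = 1
x(O, N) = 42 + N (x(O, N) = ((N*(10/N))*4 + N) + 2 = (10*4 + N) + 2 = (40 + N) + 2 = 42 + N)
(-155 + 158)*x(m(-2), -12) = (-155 + 158)*(42 - 12) = 3*30 = 90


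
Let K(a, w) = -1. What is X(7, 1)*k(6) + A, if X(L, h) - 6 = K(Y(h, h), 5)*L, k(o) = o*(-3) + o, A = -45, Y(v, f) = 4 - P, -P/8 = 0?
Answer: -33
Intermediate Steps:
P = 0 (P = -8*0 = 0)
Y(v, f) = 4 (Y(v, f) = 4 - 1*0 = 4 + 0 = 4)
k(o) = -2*o (k(o) = -3*o + o = -2*o)
X(L, h) = 6 - L
X(7, 1)*k(6) + A = (6 - 1*7)*(-2*6) - 45 = (6 - 7)*(-12) - 45 = -1*(-12) - 45 = 12 - 45 = -33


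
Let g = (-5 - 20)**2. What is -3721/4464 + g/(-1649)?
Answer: -8925929/7361136 ≈ -1.2126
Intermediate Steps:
g = 625 (g = (-25)**2 = 625)
-3721/4464 + g/(-1649) = -3721/4464 + 625/(-1649) = -3721*1/4464 + 625*(-1/1649) = -3721/4464 - 625/1649 = -8925929/7361136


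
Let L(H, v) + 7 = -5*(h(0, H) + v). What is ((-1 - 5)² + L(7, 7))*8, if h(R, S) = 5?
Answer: -248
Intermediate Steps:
L(H, v) = -32 - 5*v (L(H, v) = -7 - 5*(5 + v) = -7 + (-25 - 5*v) = -32 - 5*v)
((-1 - 5)² + L(7, 7))*8 = ((-1 - 5)² + (-32 - 5*7))*8 = ((-6)² + (-32 - 35))*8 = (36 - 67)*8 = -31*8 = -248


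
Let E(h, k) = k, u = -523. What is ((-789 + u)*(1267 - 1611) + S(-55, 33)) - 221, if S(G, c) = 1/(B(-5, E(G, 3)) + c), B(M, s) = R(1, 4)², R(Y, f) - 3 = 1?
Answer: 22104244/49 ≈ 4.5111e+5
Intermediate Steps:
R(Y, f) = 4 (R(Y, f) = 3 + 1 = 4)
B(M, s) = 16 (B(M, s) = 4² = 16)
S(G, c) = 1/(16 + c)
((-789 + u)*(1267 - 1611) + S(-55, 33)) - 221 = ((-789 - 523)*(1267 - 1611) + 1/(16 + 33)) - 221 = (-1312*(-344) + 1/49) - 221 = (451328 + 1/49) - 221 = 22115073/49 - 221 = 22104244/49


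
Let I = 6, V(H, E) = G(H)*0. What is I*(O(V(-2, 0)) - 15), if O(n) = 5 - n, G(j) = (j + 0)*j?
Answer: -60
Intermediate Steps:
G(j) = j**2 (G(j) = j*j = j**2)
V(H, E) = 0 (V(H, E) = H**2*0 = 0)
I*(O(V(-2, 0)) - 15) = 6*((5 - 1*0) - 15) = 6*((5 + 0) - 15) = 6*(5 - 15) = 6*(-10) = -60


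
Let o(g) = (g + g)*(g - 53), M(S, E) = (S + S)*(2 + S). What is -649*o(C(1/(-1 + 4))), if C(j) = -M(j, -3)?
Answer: -8922452/81 ≈ -1.1015e+5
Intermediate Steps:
M(S, E) = 2*S*(2 + S) (M(S, E) = (2*S)*(2 + S) = 2*S*(2 + S))
C(j) = -2*j*(2 + j)
o(g) = 2*g*(-53 + g) (o(g) = (2*g)*(-53 + g) = 2*g*(-53 + g))
-649*o(C(1/(-1 + 4))) = -1298*(-2*(2 + 1/(-1 + 4))/(-1 + 4))*(-53 - 2*(2 + 1/(-1 + 4))/(-1 + 4)) = -1298*(-2*(2 + 1/3)/3)*(-53 - 2*(2 + 1/3)/3) = -1298*(-2*1/3*(2 + 1/3))*(-53 - 2*1/3*(2 + 1/3)) = -1298*(-2*1/3*7/3)*(-53 - 2*1/3*7/3) = -1298*(-14)*(-53 - 14/9)/9 = -1298*(-14)*(-491)/(9*9) = -649*13748/81 = -8922452/81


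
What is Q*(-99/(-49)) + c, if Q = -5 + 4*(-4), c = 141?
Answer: 690/7 ≈ 98.571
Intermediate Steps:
Q = -21 (Q = -5 - 16 = -21)
Q*(-99/(-49)) + c = -(-2079)/(-49) + 141 = -(-2079)*(-1)/49 + 141 = -21*99/49 + 141 = -297/7 + 141 = 690/7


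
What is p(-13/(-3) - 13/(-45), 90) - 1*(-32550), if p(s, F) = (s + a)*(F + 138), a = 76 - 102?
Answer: 415138/15 ≈ 27676.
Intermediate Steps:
a = -26
p(s, F) = (-26 + s)*(138 + F) (p(s, F) = (s - 26)*(F + 138) = (-26 + s)*(138 + F))
p(-13/(-3) - 13/(-45), 90) - 1*(-32550) = (-3588 - 26*90 + 138*(-13/(-3) - 13/(-45)) + 90*(-13/(-3) - 13/(-45))) - 1*(-32550) = (-3588 - 2340 + 138*(-13*(-1/3) - 13*(-1/45)) + 90*(-13*(-1/3) - 13*(-1/45))) + 32550 = (-3588 - 2340 + 138*(13/3 + 13/45) + 90*(13/3 + 13/45)) + 32550 = (-3588 - 2340 + 138*(208/45) + 90*(208/45)) + 32550 = (-3588 - 2340 + 9568/15 + 416) + 32550 = -73112/15 + 32550 = 415138/15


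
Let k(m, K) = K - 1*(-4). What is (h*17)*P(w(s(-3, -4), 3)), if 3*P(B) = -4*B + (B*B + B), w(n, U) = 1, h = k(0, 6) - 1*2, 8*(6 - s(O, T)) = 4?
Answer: -272/3 ≈ -90.667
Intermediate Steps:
k(m, K) = 4 + K (k(m, K) = K + 4 = 4 + K)
s(O, T) = 11/2 (s(O, T) = 6 - ⅛*4 = 6 - ½ = 11/2)
h = 8 (h = (4 + 6) - 1*2 = 10 - 2 = 8)
P(B) = -B + B²/3 (P(B) = (-4*B + (B*B + B))/3 = (-4*B + (B² + B))/3 = (-4*B + (B + B²))/3 = (B² - 3*B)/3 = -B + B²/3)
(h*17)*P(w(s(-3, -4), 3)) = (8*17)*((⅓)*1*(-3 + 1)) = 136*((⅓)*1*(-2)) = 136*(-⅔) = -272/3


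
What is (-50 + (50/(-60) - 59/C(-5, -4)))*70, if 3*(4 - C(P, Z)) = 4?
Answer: -61285/12 ≈ -5107.1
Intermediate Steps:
C(P, Z) = 8/3 (C(P, Z) = 4 - ⅓*4 = 4 - 4/3 = 8/3)
(-50 + (50/(-60) - 59/C(-5, -4)))*70 = (-50 + (50/(-60) - 59/8/3))*70 = (-50 + (50*(-1/60) - 59*3/8))*70 = (-50 + (-⅚ - 177/8))*70 = (-50 - 551/24)*70 = -1751/24*70 = -61285/12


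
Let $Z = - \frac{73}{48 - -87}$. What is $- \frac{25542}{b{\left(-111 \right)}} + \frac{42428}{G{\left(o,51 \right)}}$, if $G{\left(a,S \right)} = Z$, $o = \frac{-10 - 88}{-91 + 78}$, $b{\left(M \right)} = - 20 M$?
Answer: $- \frac{2119589361}{27010} \approx -78474.0$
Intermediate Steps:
$o = \frac{98}{13}$ ($o = - \frac{98}{-13} = \left(-98\right) \left(- \frac{1}{13}\right) = \frac{98}{13} \approx 7.5385$)
$Z = - \frac{73}{135}$ ($Z = - \frac{73}{48 + 87} = - \frac{73}{135} \approx -0.54074$)
$G{\left(a,S \right)} = - \frac{73}{135}$
$- \frac{25542}{b{\left(-111 \right)}} + \frac{42428}{G{\left(o,51 \right)}} = - \frac{25542}{\left(-20\right) \left(-111\right)} + \frac{42428}{- \frac{73}{135}} = - \frac{25542}{2220} + 42428 \left(- \frac{135}{73}\right) = \left(-25542\right) \frac{1}{2220} - \frac{5727780}{73} = - \frac{4257}{370} - \frac{5727780}{73} = - \frac{2119589361}{27010}$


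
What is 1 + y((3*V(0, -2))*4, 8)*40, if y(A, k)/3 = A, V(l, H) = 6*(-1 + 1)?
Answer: 1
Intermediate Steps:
V(l, H) = 0 (V(l, H) = 6*0 = 0)
y(A, k) = 3*A
1 + y((3*V(0, -2))*4, 8)*40 = 1 + (3*((3*0)*4))*40 = 1 + (3*(0*4))*40 = 1 + (3*0)*40 = 1 + 0*40 = 1 + 0 = 1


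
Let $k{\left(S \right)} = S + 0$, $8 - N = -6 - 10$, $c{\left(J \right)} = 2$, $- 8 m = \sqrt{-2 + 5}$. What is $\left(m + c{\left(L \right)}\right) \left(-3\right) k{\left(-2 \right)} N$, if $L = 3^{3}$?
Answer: $288 - 18 \sqrt{3} \approx 256.82$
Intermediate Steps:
$L = 27$
$m = - \frac{\sqrt{3}}{8}$ ($m = - \frac{\sqrt{-2 + 5}}{8} = - \frac{\sqrt{3}}{8} \approx -0.21651$)
$N = 24$ ($N = 8 - \left(-6 - 10\right) = 8 - -16 = 8 + 16 = 24$)
$k{\left(S \right)} = S$
$\left(m + c{\left(L \right)}\right) \left(-3\right) k{\left(-2 \right)} N = \left(- \frac{\sqrt{3}}{8} + 2\right) \left(-3\right) \left(-2\right) 24 = \left(2 - \frac{\sqrt{3}}{8}\right) \left(-3\right) \left(-2\right) 24 = \left(-6 + \frac{3 \sqrt{3}}{8}\right) \left(-2\right) 24 = \left(12 - \frac{3 \sqrt{3}}{4}\right) 24 = 288 - 18 \sqrt{3}$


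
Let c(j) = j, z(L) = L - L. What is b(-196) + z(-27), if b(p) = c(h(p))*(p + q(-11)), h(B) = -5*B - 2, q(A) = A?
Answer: -202446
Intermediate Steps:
z(L) = 0
h(B) = -2 - 5*B
b(p) = (-11 + p)*(-2 - 5*p) (b(p) = (-2 - 5*p)*(p - 11) = (-2 - 5*p)*(-11 + p) = (-11 + p)*(-2 - 5*p))
b(-196) + z(-27) = -(-11 - 196)*(2 + 5*(-196)) + 0 = -1*(-207)*(2 - 980) + 0 = -1*(-207)*(-978) + 0 = -202446 + 0 = -202446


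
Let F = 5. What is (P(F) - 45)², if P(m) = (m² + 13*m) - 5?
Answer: 1600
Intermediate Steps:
P(m) = -5 + m² + 13*m
(P(F) - 45)² = ((-5 + 5² + 13*5) - 45)² = ((-5 + 25 + 65) - 45)² = (85 - 45)² = 40² = 1600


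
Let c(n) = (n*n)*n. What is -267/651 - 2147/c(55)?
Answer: -15273274/36103375 ≈ -0.42304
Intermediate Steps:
c(n) = n³ (c(n) = n²*n = n³)
-267/651 - 2147/c(55) = -267/651 - 2147/(55³) = -267*1/651 - 2147/166375 = -89/217 - 2147*1/166375 = -89/217 - 2147/166375 = -15273274/36103375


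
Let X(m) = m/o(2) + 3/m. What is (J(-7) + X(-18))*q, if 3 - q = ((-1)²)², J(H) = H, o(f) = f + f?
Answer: -70/3 ≈ -23.333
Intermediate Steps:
o(f) = 2*f
X(m) = 3/m + m/4 (X(m) = m/((2*2)) + 3/m = m/4 + 3/m = 3/m + m/4)
q = 2 (q = 3 - ((-1)²)² = 3 - 1*1² = 3 - 1*1 = 3 - 1 = 2)
(J(-7) + X(-18))*q = (-7 + (3/(-18) + (¼)*(-18)))*2 = (-7 + (3*(-1/18) - 9/2))*2 = (-7 + (-⅙ - 9/2))*2 = (-7 - 14/3)*2 = -35/3*2 = -70/3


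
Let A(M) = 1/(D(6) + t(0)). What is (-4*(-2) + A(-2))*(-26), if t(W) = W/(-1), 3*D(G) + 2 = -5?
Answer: -1378/7 ≈ -196.86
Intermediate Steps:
D(G) = -7/3 (D(G) = -⅔ + (⅓)*(-5) = -⅔ - 5/3 = -7/3)
t(W) = -W (t(W) = W*(-1) = -W)
A(M) = -3/7 (A(M) = 1/(-7/3 - 1*0) = 1/(-7/3 + 0) = 1/(-7/3) = -3/7)
(-4*(-2) + A(-2))*(-26) = (-4*(-2) - 3/7)*(-26) = (8 - 3/7)*(-26) = (53/7)*(-26) = -1378/7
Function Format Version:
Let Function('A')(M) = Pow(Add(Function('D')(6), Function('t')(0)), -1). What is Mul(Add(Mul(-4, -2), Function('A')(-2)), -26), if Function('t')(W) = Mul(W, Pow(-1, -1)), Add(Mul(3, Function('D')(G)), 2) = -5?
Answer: Rational(-1378, 7) ≈ -196.86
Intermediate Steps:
Function('D')(G) = Rational(-7, 3) (Function('D')(G) = Add(Rational(-2, 3), Mul(Rational(1, 3), -5)) = Add(Rational(-2, 3), Rational(-5, 3)) = Rational(-7, 3))
Function('t')(W) = Mul(-1, W) (Function('t')(W) = Mul(W, -1) = Mul(-1, W))
Function('A')(M) = Rational(-3, 7) (Function('A')(M) = Pow(Add(Rational(-7, 3), Mul(-1, 0)), -1) = Pow(Add(Rational(-7, 3), 0), -1) = Pow(Rational(-7, 3), -1) = Rational(-3, 7))
Mul(Add(Mul(-4, -2), Function('A')(-2)), -26) = Mul(Add(Mul(-4, -2), Rational(-3, 7)), -26) = Mul(Add(8, Rational(-3, 7)), -26) = Mul(Rational(53, 7), -26) = Rational(-1378, 7)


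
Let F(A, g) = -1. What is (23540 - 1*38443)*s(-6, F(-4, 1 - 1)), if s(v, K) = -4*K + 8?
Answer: -178836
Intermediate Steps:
s(v, K) = 8 - 4*K
(23540 - 1*38443)*s(-6, F(-4, 1 - 1)) = (23540 - 1*38443)*(8 - 4*(-1)) = (23540 - 38443)*(8 + 4) = -14903*12 = -178836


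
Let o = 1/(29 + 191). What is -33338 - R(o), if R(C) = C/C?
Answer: -33339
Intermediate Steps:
o = 1/220 ≈ 0.0045455
R(C) = 1
-33338 - R(o) = -33338 - 1*1 = -33338 - 1 = -33339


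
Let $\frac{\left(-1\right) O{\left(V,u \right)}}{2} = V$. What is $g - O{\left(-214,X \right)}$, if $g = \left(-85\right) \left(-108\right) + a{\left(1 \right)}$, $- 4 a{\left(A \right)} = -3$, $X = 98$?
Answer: $\frac{35011}{4} \approx 8752.8$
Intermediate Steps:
$O{\left(V,u \right)} = - 2 V$
$a{\left(A \right)} = \frac{3}{4}$ ($a{\left(A \right)} = \left(- \frac{1}{4}\right) \left(-3\right) = \frac{3}{4}$)
$g = \frac{36723}{4}$ ($g = \left(-85\right) \left(-108\right) + \frac{3}{4} = 9180 + \frac{3}{4} = \frac{36723}{4} \approx 9180.8$)
$g - O{\left(-214,X \right)} = \frac{36723}{4} - \left(-2\right) \left(-214\right) = \frac{36723}{4} - 428 = \frac{35011}{4}$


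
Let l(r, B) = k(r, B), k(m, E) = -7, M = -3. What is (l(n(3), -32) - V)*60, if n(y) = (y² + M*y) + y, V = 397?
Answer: -24240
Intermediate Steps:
n(y) = y² - 2*y (n(y) = (y² - 3*y) + y = y² - 2*y)
l(r, B) = -7
(l(n(3), -32) - V)*60 = (-7 - 1*397)*60 = (-7 - 397)*60 = -404*60 = -24240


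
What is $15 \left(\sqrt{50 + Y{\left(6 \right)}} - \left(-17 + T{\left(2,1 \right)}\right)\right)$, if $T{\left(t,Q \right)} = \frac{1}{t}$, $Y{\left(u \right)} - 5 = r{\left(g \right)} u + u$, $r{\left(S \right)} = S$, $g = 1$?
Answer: $\frac{495}{2} + 15 \sqrt{67} \approx 370.28$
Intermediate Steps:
$Y{\left(u \right)} = 5 + 2 u$ ($Y{\left(u \right)} = 5 + \left(1 u + u\right) = 5 + \left(u + u\right) = 5 + 2 u$)
$15 \left(\sqrt{50 + Y{\left(6 \right)}} - \left(-17 + T{\left(2,1 \right)}\right)\right) = 15 \left(\sqrt{50 + \left(5 + 2 \cdot 6\right)} + \left(17 - \frac{1}{2}\right)\right) = 15 \left(\sqrt{50 + \left(5 + 12\right)} + \left(17 - \frac{1}{2}\right)\right) = 15 \left(\sqrt{50 + 17} + \left(17 - \frac{1}{2}\right)\right) = 15 \left(\sqrt{67} + \frac{33}{2}\right) = 15 \left(\frac{33}{2} + \sqrt{67}\right) = \frac{495}{2} + 15 \sqrt{67}$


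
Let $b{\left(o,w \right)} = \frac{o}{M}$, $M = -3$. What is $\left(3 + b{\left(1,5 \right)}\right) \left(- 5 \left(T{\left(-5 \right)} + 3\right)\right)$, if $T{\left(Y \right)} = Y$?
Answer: $\frac{80}{3} \approx 26.667$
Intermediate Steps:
$b{\left(o,w \right)} = - \frac{o}{3}$ ($b{\left(o,w \right)} = \frac{o}{-3} = o \left(- \frac{1}{3}\right) = - \frac{o}{3}$)
$\left(3 + b{\left(1,5 \right)}\right) \left(- 5 \left(T{\left(-5 \right)} + 3\right)\right) = \left(3 - \frac{1}{3}\right) \left(- 5 \left(-5 + 3\right)\right) = \left(3 - \frac{1}{3}\right) \left(\left(-5\right) \left(-2\right)\right) = \frac{8}{3} \cdot 10 = \frac{80}{3}$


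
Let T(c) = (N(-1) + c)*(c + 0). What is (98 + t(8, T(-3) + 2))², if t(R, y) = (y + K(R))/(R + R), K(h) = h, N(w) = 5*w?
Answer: 641601/64 ≈ 10025.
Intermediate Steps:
T(c) = c*(-5 + c) (T(c) = (5*(-1) + c)*(c + 0) = (-5 + c)*c = c*(-5 + c))
t(R, y) = (R + y)/(2*R) (t(R, y) = (y + R)/(R + R) = (R + y)/((2*R)) = (R + y)*(1/(2*R)) = (R + y)/(2*R))
(98 + t(8, T(-3) + 2))² = (98 + (½)*(8 + (-3*(-5 - 3) + 2))/8)² = (98 + (½)*(⅛)*(8 + (-3*(-8) + 2)))² = (98 + (½)*(⅛)*(8 + (24 + 2)))² = (98 + (½)*(⅛)*(8 + 26))² = (98 + (½)*(⅛)*34)² = (98 + 17/8)² = (801/8)² = 641601/64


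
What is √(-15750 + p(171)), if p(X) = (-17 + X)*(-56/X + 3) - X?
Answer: I*√50390147/57 ≈ 124.54*I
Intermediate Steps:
p(X) = -X + (-17 + X)*(3 - 56/X) (p(X) = (-17 + X)*(3 - 56/X) - X = -X + (-17 + X)*(3 - 56/X))
√(-15750 + p(171)) = √(-15750 + (-107 + 2*171 + 952/171)) = √(-15750 + (-107 + 342 + 952*(1/171))) = √(-15750 + (-107 + 342 + 952/171)) = √(-15750 + 41137/171) = √(-2652113/171) = I*√50390147/57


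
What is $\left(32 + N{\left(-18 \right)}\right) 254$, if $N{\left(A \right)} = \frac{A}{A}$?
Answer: $8382$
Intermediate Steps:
$N{\left(A \right)} = 1$
$\left(32 + N{\left(-18 \right)}\right) 254 = \left(32 + 1\right) 254 = 33 \cdot 254 = 8382$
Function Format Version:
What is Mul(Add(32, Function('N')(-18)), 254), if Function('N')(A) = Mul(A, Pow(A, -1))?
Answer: 8382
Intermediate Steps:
Function('N')(A) = 1
Mul(Add(32, Function('N')(-18)), 254) = Mul(Add(32, 1), 254) = Mul(33, 254) = 8382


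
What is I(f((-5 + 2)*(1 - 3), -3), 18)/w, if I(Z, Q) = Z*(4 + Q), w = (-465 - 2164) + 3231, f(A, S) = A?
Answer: 66/301 ≈ 0.21927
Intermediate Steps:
w = 602 (w = -2629 + 3231 = 602)
I(f((-5 + 2)*(1 - 3), -3), 18)/w = (((-5 + 2)*(1 - 3))*(4 + 18))/602 = (-3*(-2)*22)*(1/602) = (6*22)*(1/602) = 132*(1/602) = 66/301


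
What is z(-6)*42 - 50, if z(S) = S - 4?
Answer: -470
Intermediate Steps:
z(S) = -4 + S
z(-6)*42 - 50 = (-4 - 6)*42 - 50 = -10*42 - 50 = -420 - 50 = -470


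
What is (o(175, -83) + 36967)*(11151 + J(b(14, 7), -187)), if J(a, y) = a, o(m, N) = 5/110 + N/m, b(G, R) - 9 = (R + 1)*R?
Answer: 798137844792/1925 ≈ 4.1462e+8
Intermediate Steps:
b(G, R) = 9 + R*(1 + R) (b(G, R) = 9 + (R + 1)*R = 9 + (1 + R)*R = 9 + R*(1 + R))
o(m, N) = 1/22 + N/m (o(m, N) = 5*(1/110) + N/m = 1/22 + N/m)
(o(175, -83) + 36967)*(11151 + J(b(14, 7), -187)) = ((-83 + (1/22)*175)/175 + 36967)*(11151 + (9 + 7 + 7²)) = ((-83 + 175/22)/175 + 36967)*(11151 + (9 + 7 + 49)) = ((1/175)*(-1651/22) + 36967)*(11151 + 65) = (-1651/3850 + 36967)*11216 = (142321299/3850)*11216 = 798137844792/1925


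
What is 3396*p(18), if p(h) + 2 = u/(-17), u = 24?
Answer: -196968/17 ≈ -11586.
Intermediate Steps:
p(h) = -58/17 (p(h) = -2 + 24/(-17) = -2 + 24*(-1/17) = -2 - 24/17 = -58/17)
3396*p(18) = 3396*(-58/17) = -196968/17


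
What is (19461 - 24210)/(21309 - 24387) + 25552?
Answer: 26217935/1026 ≈ 25554.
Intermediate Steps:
(19461 - 24210)/(21309 - 24387) + 25552 = -4749/(-3078) + 25552 = -4749*(-1/3078) + 25552 = 1583/1026 + 25552 = 26217935/1026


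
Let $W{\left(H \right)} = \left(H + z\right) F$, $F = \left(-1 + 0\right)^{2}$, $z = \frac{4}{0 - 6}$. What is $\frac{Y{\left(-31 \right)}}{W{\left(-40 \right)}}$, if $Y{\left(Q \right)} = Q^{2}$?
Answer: $- \frac{2883}{122} \approx -23.631$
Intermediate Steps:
$z = - \frac{2}{3}$ ($z = \frac{4}{0 - 6} = \frac{4}{-6} = 4 \left(- \frac{1}{6}\right) = - \frac{2}{3} \approx -0.66667$)
$F = 1$ ($F = \left(-1\right)^{2} = 1$)
$W{\left(H \right)} = - \frac{2}{3} + H$ ($W{\left(H \right)} = \left(H - \frac{2}{3}\right) 1 = \left(- \frac{2}{3} + H\right) 1 = - \frac{2}{3} + H$)
$\frac{Y{\left(-31 \right)}}{W{\left(-40 \right)}} = \frac{\left(-31\right)^{2}}{- \frac{2}{3} - 40} = \frac{961}{- \frac{122}{3}} = 961 \left(- \frac{3}{122}\right) = - \frac{2883}{122}$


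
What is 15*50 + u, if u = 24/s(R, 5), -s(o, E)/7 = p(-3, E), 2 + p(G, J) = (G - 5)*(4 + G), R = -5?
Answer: 26262/35 ≈ 750.34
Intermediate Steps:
p(G, J) = -2 + (-5 + G)*(4 + G) (p(G, J) = -2 + (G - 5)*(4 + G) = -2 + (-5 + G)*(4 + G))
s(o, E) = 70 (s(o, E) = -7*(-22 + (-3)² - 1*(-3)) = -7*(-22 + 9 + 3) = -7*(-10) = 70)
u = 12/35 (u = 24/70 = 24*(1/70) = 12/35 ≈ 0.34286)
15*50 + u = 15*50 + 12/35 = 750 + 12/35 = 26262/35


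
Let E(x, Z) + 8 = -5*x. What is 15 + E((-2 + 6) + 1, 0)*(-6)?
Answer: 213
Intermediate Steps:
E(x, Z) = -8 - 5*x
15 + E((-2 + 6) + 1, 0)*(-6) = 15 + (-8 - 5*((-2 + 6) + 1))*(-6) = 15 + (-8 - 5*(4 + 1))*(-6) = 15 + (-8 - 5*5)*(-6) = 15 + (-8 - 25)*(-6) = 15 - 33*(-6) = 15 + 198 = 213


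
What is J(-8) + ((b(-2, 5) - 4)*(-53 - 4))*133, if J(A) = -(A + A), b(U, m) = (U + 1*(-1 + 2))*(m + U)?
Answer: 53083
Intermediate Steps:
b(U, m) = (1 + U)*(U + m) (b(U, m) = (U + 1*1)*(U + m) = (U + 1)*(U + m) = (1 + U)*(U + m))
J(A) = -2*A
J(-8) + ((b(-2, 5) - 4)*(-53 - 4))*133 = -2*(-8) + (((-2 + 5 + (-2)² - 2*5) - 4)*(-53 - 4))*133 = 16 + (((-2 + 5 + 4 - 10) - 4)*(-57))*133 = 16 + ((-3 - 4)*(-57))*133 = 16 - 7*(-57)*133 = 16 + 399*133 = 16 + 53067 = 53083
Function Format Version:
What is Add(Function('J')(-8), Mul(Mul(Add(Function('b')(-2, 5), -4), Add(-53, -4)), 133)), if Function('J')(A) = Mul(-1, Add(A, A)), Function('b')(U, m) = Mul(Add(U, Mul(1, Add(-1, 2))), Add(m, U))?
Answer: 53083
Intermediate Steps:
Function('b')(U, m) = Mul(Add(1, U), Add(U, m)) (Function('b')(U, m) = Mul(Add(U, Mul(1, 1)), Add(U, m)) = Mul(Add(U, 1), Add(U, m)) = Mul(Add(1, U), Add(U, m)))
Function('J')(A) = Mul(-2, A) (Function('J')(A) = Mul(-1, Mul(2, A)) = Mul(-2, A))
Add(Function('J')(-8), Mul(Mul(Add(Function('b')(-2, 5), -4), Add(-53, -4)), 133)) = Add(Mul(-2, -8), Mul(Mul(Add(Add(-2, 5, Pow(-2, 2), Mul(-2, 5)), -4), Add(-53, -4)), 133)) = Add(16, Mul(Mul(Add(Add(-2, 5, 4, -10), -4), -57), 133)) = Add(16, Mul(Mul(Add(-3, -4), -57), 133)) = Add(16, Mul(Mul(-7, -57), 133)) = Add(16, Mul(399, 133)) = Add(16, 53067) = 53083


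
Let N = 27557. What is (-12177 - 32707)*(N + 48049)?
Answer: -3393499704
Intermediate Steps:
(-12177 - 32707)*(N + 48049) = (-12177 - 32707)*(27557 + 48049) = -44884*75606 = -3393499704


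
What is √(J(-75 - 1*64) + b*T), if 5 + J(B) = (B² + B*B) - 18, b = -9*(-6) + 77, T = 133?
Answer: √56042 ≈ 236.73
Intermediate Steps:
b = 131 (b = 54 + 77 = 131)
J(B) = -23 + 2*B² (J(B) = -5 + ((B² + B*B) - 18) = -5 + ((B² + B²) - 18) = -5 + (2*B² - 18) = -5 + (-18 + 2*B²) = -23 + 2*B²)
√(J(-75 - 1*64) + b*T) = √((-23 + 2*(-75 - 1*64)²) + 131*133) = √((-23 + 2*(-75 - 64)²) + 17423) = √((-23 + 2*(-139)²) + 17423) = √((-23 + 2*19321) + 17423) = √((-23 + 38642) + 17423) = √(38619 + 17423) = √56042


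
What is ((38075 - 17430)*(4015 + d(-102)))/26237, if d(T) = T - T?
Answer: 82889675/26237 ≈ 3159.3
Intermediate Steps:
d(T) = 0
((38075 - 17430)*(4015 + d(-102)))/26237 = ((38075 - 17430)*(4015 + 0))/26237 = (20645*4015)*(1/26237) = 82889675*(1/26237) = 82889675/26237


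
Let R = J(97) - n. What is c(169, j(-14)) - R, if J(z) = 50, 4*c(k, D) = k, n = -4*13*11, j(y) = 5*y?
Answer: -2319/4 ≈ -579.75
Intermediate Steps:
n = -572 (n = -52*11 = -572)
c(k, D) = k/4
R = 622 (R = 50 - 1*(-572) = 50 + 572 = 622)
c(169, j(-14)) - R = (¼)*169 - 1*622 = 169/4 - 622 = -2319/4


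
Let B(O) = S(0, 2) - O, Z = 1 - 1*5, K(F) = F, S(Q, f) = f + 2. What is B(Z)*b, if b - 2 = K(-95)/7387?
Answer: 117432/7387 ≈ 15.897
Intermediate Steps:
S(Q, f) = 2 + f
Z = -4 (Z = 1 - 5 = -4)
b = 14679/7387 (b = 2 - 95/7387 = 14679/7387 ≈ 1.9871)
B(O) = 4 - O (B(O) = (2 + 2) - O = 4 - O)
B(Z)*b = (4 - 1*(-4))*(14679/7387) = (4 + 4)*(14679/7387) = 8*(14679/7387) = 117432/7387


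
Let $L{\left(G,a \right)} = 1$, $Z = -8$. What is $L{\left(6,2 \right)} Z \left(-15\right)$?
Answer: $120$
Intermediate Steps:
$L{\left(6,2 \right)} Z \left(-15\right) = 1 \left(-8\right) \left(-15\right) = \left(-8\right) \left(-15\right) = 120$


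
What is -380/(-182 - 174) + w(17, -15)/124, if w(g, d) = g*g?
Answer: 37501/11036 ≈ 3.3981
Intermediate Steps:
w(g, d) = g**2
-380/(-182 - 174) + w(17, -15)/124 = -380/(-182 - 174) + 17**2/124 = -380/(-356) + 289*(1/124) = -380*(-1/356) + 289/124 = 95/89 + 289/124 = 37501/11036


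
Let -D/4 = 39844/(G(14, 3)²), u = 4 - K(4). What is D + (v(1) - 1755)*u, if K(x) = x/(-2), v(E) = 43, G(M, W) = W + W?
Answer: -132292/9 ≈ -14699.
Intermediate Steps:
G(M, W) = 2*W
K(x) = -x/2 (K(x) = x*(-½) = -x/2)
u = 6 (u = 4 - (-1)*4/2 = 4 - 1*(-2) = 4 + 2 = 6)
D = -39844/9 (D = -159376/((2*3)²) = -159376/(6²) = -159376/36 = -4*9961/9 = -39844/9 ≈ -4427.1)
D + (v(1) - 1755)*u = -39844/9 + (43 - 1755)*6 = -39844/9 - 1712*6 = -39844/9 - 10272 = -132292/9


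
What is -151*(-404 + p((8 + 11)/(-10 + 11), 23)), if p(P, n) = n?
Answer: 57531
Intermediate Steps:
-151*(-404 + p((8 + 11)/(-10 + 11), 23)) = -151*(-404 + 23) = -151*(-381) = 57531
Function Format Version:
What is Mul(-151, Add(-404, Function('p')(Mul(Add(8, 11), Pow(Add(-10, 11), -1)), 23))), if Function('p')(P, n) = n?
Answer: 57531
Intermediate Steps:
Mul(-151, Add(-404, Function('p')(Mul(Add(8, 11), Pow(Add(-10, 11), -1)), 23))) = Mul(-151, Add(-404, 23)) = Mul(-151, -381) = 57531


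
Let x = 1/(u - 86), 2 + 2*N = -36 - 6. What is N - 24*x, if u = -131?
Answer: -4750/217 ≈ -21.889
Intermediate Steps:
N = -22 (N = -1 + (-36 - 6)/2 = -1 + (½)*(-42) = -1 - 21 = -22)
x = -1/217 (x = 1/(-131 - 86) = 1/(-217) = -1/217 ≈ -0.0046083)
N - 24*x = -22 - 24*(-1/217) = -22 + 24/217 = -4750/217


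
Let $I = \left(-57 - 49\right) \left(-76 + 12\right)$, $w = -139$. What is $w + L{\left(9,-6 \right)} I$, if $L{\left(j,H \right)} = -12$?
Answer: $-81547$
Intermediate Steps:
$I = 6784$ ($I = \left(-106\right) \left(-64\right) = 6784$)
$w + L{\left(9,-6 \right)} I = -139 - 81408 = -81547$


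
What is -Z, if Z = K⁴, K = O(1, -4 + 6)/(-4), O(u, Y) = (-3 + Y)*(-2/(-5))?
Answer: -1/10000 ≈ -0.00010000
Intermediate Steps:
O(u, Y) = -6/5 + 2*Y/5 (O(u, Y) = (-3 + Y)*(-2*(-⅕)) = (-3 + Y)*(⅖) = -6/5 + 2*Y/5)
K = ⅒ (K = (-6/5 + 2*(-4 + 6)/5)/(-4) = (-6/5 + (⅖)*2)*(-¼) = (-6/5 + ⅘)*(-¼) = -⅖*(-¼) = ⅒ ≈ 0.10000)
Z = 1/10000 (Z = (⅒)⁴ = 1/10000 ≈ 0.00010000)
-Z = -1*1/10000 = -1/10000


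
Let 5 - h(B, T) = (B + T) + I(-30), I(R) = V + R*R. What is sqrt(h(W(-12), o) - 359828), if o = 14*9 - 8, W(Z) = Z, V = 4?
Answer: I*sqrt(360833) ≈ 600.69*I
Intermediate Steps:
I(R) = 4 + R**2 (I(R) = 4 + R*R = 4 + R**2)
o = 118 (o = 126 - 8 = 118)
h(B, T) = -899 - B - T (h(B, T) = 5 - ((B + T) + (4 + (-30)**2)) = 5 - ((B + T) + (4 + 900)) = 5 - ((B + T) + 904) = 5 - (904 + B + T) = 5 + (-904 - B - T) = -899 - B - T)
sqrt(h(W(-12), o) - 359828) = sqrt((-899 - 1*(-12) - 1*118) - 359828) = sqrt((-899 + 12 - 118) - 359828) = sqrt(-1005 - 359828) = sqrt(-360833) = I*sqrt(360833)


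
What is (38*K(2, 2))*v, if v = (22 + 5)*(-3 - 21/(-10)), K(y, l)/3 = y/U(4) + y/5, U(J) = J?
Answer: -124659/50 ≈ -2493.2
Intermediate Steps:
K(y, l) = 27*y/20 (K(y, l) = 3*(y/4 + y/5) = 3*(9*y/20) = 27*y/20)
v = -243/10 (v = 27*(-3 - 21*(-1/10)) = 27*(-3 + 21/10) = 27*(-9/10) = -243/10 ≈ -24.300)
(38*K(2, 2))*v = (38*((27/20)*2))*(-243/10) = (38*(27/10))*(-243/10) = (513/5)*(-243/10) = -124659/50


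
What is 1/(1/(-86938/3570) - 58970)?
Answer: -2557/150786395 ≈ -1.6958e-5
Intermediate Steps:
1/(1/(-86938/3570) - 58970) = 1/(1/(-86938*1/3570) - 58970) = 1/(1/(-2557/105) - 58970) = 1/(-105/2557 - 58970) = 1/(-150786395/2557) = -2557/150786395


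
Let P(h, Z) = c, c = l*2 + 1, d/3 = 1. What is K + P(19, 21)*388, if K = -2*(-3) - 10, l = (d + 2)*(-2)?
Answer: -7376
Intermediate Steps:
d = 3 (d = 3*1 = 3)
l = -10 (l = (3 + 2)*(-2) = 5*(-2) = -10)
c = -19 (c = -10*2 + 1 = -20 + 1 = -19)
P(h, Z) = -19
K = -4 (K = 6 - 10 = -4)
K + P(19, 21)*388 = -4 - 19*388 = -4 - 7372 = -7376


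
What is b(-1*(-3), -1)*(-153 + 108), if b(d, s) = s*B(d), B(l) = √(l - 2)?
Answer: 45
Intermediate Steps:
B(l) = √(-2 + l)
b(d, s) = s*√(-2 + d)
b(-1*(-3), -1)*(-153 + 108) = (-√(-2 - 1*(-3)))*(-153 + 108) = -√(-2 + 3)*(-45) = -√1*(-45) = -1*1*(-45) = -1*(-45) = 45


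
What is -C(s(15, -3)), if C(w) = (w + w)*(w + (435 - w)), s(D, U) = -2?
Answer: 1740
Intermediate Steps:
C(w) = 870*w (C(w) = (2*w)*435 = 870*w)
-C(s(15, -3)) = -870*(-2) = -1*(-1740) = 1740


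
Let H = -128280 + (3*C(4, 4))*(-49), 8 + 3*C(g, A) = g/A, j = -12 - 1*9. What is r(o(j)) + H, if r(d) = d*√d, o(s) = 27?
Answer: -127937 + 81*√3 ≈ -1.2780e+5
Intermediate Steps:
j = -21 (j = -12 - 9 = -21)
C(g, A) = -8/3 + g/(3*A) (C(g, A) = -8/3 + (g/A)/3 = -8/3 + g/(3*A))
r(d) = d^(3/2)
H = -127937 (H = -128280 + (3*((⅓)*(4 - 8*4)/4))*(-49) = -128280 + (3*((⅓)*(¼)*(4 - 32)))*(-49) = -128280 + (3*((⅓)*(¼)*(-28)))*(-49) = -128280 + (3*(-7/3))*(-49) = -128280 - 7*(-49) = -128280 + 343 = -127937)
r(o(j)) + H = 27^(3/2) - 127937 = 81*√3 - 127937 = -127937 + 81*√3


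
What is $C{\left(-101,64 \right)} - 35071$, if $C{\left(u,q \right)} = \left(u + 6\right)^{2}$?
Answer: $-26046$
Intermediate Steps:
$C{\left(u,q \right)} = \left(6 + u\right)^{2}$
$C{\left(-101,64 \right)} - 35071 = \left(6 - 101\right)^{2} - 35071 = \left(-95\right)^{2} - 35071 = 9025 - 35071 = -26046$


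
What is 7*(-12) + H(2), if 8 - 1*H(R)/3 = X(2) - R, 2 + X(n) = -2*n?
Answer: -36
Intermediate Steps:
X(n) = -2 - 2*n
H(R) = 42 + 3*R (H(R) = 24 - 3*((-2 - 2*2) - R) = 24 - 3*((-2 - 4) - R) = 24 - 3*(-6 - R) = 24 + (18 + 3*R) = 42 + 3*R)
7*(-12) + H(2) = 7*(-12) + (42 + 3*2) = -84 + (42 + 6) = -84 + 48 = -36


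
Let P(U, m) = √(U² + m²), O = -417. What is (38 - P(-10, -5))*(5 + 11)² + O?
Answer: 9311 - 1280*√5 ≈ 6448.8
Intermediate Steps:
(38 - P(-10, -5))*(5 + 11)² + O = (38 - √((-10)² + (-5)²))*(5 + 11)² - 417 = (38 - √(100 + 25))*16² - 417 = (38 - √125)*256 - 417 = (38 - 5*√5)*256 - 417 = (9728 - 1280*√5) - 417 = 9311 - 1280*√5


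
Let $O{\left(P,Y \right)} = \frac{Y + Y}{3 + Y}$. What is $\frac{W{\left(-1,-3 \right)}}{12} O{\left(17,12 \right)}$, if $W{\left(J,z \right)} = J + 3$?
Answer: $\frac{4}{15} \approx 0.26667$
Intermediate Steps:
$W{\left(J,z \right)} = 3 + J$
$O{\left(P,Y \right)} = \frac{2 Y}{3 + Y}$
$\frac{W{\left(-1,-3 \right)}}{12} O{\left(17,12 \right)} = \frac{3 - 1}{12} \cdot 2 \cdot 12 \frac{1}{3 + 12} = 2 \cdot \frac{1}{12} \cdot 2 \cdot 12 \cdot \frac{1}{15} = \frac{2 \cdot 12 \cdot \frac{1}{15}}{6} = \frac{1}{6} \cdot \frac{8}{5} = \frac{4}{15}$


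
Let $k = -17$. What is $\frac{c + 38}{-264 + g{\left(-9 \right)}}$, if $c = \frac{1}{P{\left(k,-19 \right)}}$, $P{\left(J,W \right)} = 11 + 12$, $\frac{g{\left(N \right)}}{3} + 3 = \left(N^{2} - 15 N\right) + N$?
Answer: $\frac{875}{8004} \approx 0.10932$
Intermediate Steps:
$g{\left(N \right)} = -9 - 42 N + 3 N^{2}$ ($g{\left(N \right)} = -9 + 3 \left(\left(N^{2} - 15 N\right) + N\right) = -9 + 3 \left(N^{2} - 14 N\right) = -9 + \left(- 42 N + 3 N^{2}\right) = -9 - 42 N + 3 N^{2}$)
$P{\left(J,W \right)} = 23$
$c = \frac{1}{23} \approx 0.043478$
$\frac{c + 38}{-264 + g{\left(-9 \right)}} = \frac{\frac{1}{23} + 38}{-264 - \left(-369 - 243\right)} = \frac{875}{23 \left(-264 + \left(-9 + 378 + 3 \cdot 81\right)\right)} = \frac{875}{23 \left(-264 + \left(-9 + 378 + 243\right)\right)} = \frac{875}{23 \left(-264 + 612\right)} = \frac{875}{23 \cdot 348} = \frac{875}{23} \cdot \frac{1}{348} = \frac{875}{8004}$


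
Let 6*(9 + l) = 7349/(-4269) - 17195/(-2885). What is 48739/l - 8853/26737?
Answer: -9630237148592253/1638614262904 ≈ -5877.1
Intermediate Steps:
l = -61286392/7389639 (l = -9 + (7349/(-4269) - 17195/(-2885))/6 = -9 + (7349*(-1/4269) - 17195*(-1/2885))/6 = -9 + (-7349/4269 + 3439/577)/6 = -9 + (1/6)*(10440718/2463213) = -9 + 5220359/7389639 = -61286392/7389639 ≈ -8.2935)
48739/l - 8853/26737 = 48739/(-61286392/7389639) - 8853/26737 = 48739*(-7389639/61286392) - 8853*1/26737 = -360163615221/61286392 - 8853/26737 = -9630237148592253/1638614262904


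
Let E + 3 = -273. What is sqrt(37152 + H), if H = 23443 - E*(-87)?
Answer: sqrt(36583) ≈ 191.27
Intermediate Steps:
E = -276 (E = -3 - 273 = -276)
H = -569 (H = 23443 - (-276)*(-87) = 23443 - 1*24012 = 23443 - 24012 = -569)
sqrt(37152 + H) = sqrt(37152 - 569) = sqrt(36583)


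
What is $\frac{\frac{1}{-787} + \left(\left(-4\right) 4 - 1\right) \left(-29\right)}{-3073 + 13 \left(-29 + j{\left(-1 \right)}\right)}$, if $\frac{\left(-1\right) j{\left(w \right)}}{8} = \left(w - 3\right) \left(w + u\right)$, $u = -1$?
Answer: $- \frac{193995}{1684967} \approx -0.11513$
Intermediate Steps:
$j{\left(w \right)} = - 8 \left(-1 + w\right) \left(-3 + w\right)$ ($j{\left(w \right)} = - 8 \left(w - 3\right) \left(w - 1\right) = - 8 \left(-3 + w\right) \left(-1 + w\right) = - 8 \left(-1 + w\right) \left(-3 + w\right)$)
$\frac{\frac{1}{-787} + \left(\left(-4\right) 4 - 1\right) \left(-29\right)}{-3073 + 13 \left(-29 + j{\left(-1 \right)}\right)} = \frac{\frac{1}{-787} + \left(\left(-4\right) 4 - 1\right) \left(-29\right)}{-3073 + 13 \left(-29 - \left(56 + 8\right)\right)} = \frac{- \frac{1}{787} + \left(-16 - 1\right) \left(-29\right)}{-3073 + 13 \left(-29 - 64\right)} = \frac{- \frac{1}{787} - -493}{-3073 + 13 \left(-29 - 64\right)} = \frac{- \frac{1}{787} + 493}{-3073 + 13 \left(-29 - 64\right)} = \frac{387990}{787 \left(-3073 + 13 \left(-93\right)\right)} = \frac{387990}{787 \left(-3073 - 1209\right)} = \frac{387990}{787 \left(-4282\right)} = \frac{387990}{787} \left(- \frac{1}{4282}\right) = - \frac{193995}{1684967}$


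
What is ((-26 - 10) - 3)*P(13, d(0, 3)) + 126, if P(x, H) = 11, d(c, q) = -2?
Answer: -303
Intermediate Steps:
((-26 - 10) - 3)*P(13, d(0, 3)) + 126 = ((-26 - 10) - 3)*11 + 126 = (-36 - 3)*11 + 126 = -39*11 + 126 = -429 + 126 = -303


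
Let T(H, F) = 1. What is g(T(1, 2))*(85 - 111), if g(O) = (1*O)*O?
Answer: -26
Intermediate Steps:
g(O) = O² (g(O) = O*O = O²)
g(T(1, 2))*(85 - 111) = 1²*(85 - 111) = 1*(-26) = -26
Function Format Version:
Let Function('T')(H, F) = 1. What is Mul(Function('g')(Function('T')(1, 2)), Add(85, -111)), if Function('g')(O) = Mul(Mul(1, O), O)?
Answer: -26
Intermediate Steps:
Function('g')(O) = Pow(O, 2) (Function('g')(O) = Mul(O, O) = Pow(O, 2))
Mul(Function('g')(Function('T')(1, 2)), Add(85, -111)) = Mul(Pow(1, 2), Add(85, -111)) = Mul(1, -26) = -26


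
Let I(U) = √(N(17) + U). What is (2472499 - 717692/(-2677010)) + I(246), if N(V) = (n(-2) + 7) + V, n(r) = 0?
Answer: 3309452632841/1338505 + 3*√30 ≈ 2.4725e+6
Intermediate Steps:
N(V) = 7 + V (N(V) = (0 + 7) + V = 7 + V)
I(U) = √(24 + U) (I(U) = √((7 + 17) + U) = √(24 + U))
(2472499 - 717692/(-2677010)) + I(246) = (2472499 - 717692/(-2677010)) + √(24 + 246) = (2472499 - 717692*(-1/2677010)) + √270 = (2472499 + 358846/1338505) + 3*√30 = 3309452632841/1338505 + 3*√30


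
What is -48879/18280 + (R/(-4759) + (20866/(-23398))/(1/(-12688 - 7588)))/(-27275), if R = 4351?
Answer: -18525414305291533/5551820192113400 ≈ -3.3368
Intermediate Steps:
-48879/18280 + (R/(-4759) + (20866/(-23398))/(1/(-12688 - 7588)))/(-27275) = -48879/18280 + (4351/(-4759) + (20866/(-23398))/(1/(-12688 - 7588)))/(-27275) = -48879*1/18280 + (4351*(-1/4759) + (20866*(-1/23398))/(1/(-20276)))*(-1/27275) = -48879/18280 + (-4351/4759 - 10433/(11699*(-1/20276)))*(-1/27275) = -48879/18280 + (-4351/4759 - 10433/11699*(-20276))*(-1/27275) = -48879/18280 + (-4351/4759 + 211539508/11699)*(-1/27275) = -48879/18280 + (1006665616223/55675541)*(-1/27275) = -48879/18280 - 1006665616223/1518550380775 = -18525414305291533/5551820192113400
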